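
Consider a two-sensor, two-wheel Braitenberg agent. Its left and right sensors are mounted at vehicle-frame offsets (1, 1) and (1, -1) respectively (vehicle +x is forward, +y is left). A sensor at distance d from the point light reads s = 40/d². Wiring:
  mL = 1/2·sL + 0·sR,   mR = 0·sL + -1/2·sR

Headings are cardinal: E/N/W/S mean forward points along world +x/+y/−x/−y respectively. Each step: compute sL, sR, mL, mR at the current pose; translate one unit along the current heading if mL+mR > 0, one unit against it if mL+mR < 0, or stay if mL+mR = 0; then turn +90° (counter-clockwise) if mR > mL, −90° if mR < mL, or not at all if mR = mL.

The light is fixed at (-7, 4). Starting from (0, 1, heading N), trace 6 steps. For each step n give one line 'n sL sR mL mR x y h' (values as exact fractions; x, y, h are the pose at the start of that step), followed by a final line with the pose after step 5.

n=0: pose=(0,1,N); sL=1, sR=10/17; mL=1/2, mR=-5/17; mL+mR=7/34 → advance +1; mR−mL=-27/34 → turn -1·90°
n=1: pose=(0,2,E); sL=8/13, sR=40/73; mL=4/13, mR=-20/73; mL+mR=32/949 → advance +1; mR−mL=-552/949 → turn -1·90°
n=2: pose=(1,2,S); sL=4/9, sR=20/29; mL=2/9, mR=-10/29; mL+mR=-32/261 → advance -1; mR−mL=-148/261 → turn -1·90°
n=3: pose=(1,3,W); sL=40/53, sR=40/49; mL=20/53, mR=-20/49; mL+mR=-80/2597 → advance -1; mR−mL=-2040/2597 → turn -1·90°
n=4: pose=(2,3,N); sL=5/8, sR=2/5; mL=5/16, mR=-1/5; mL+mR=9/80 → advance +1; mR−mL=-41/80 → turn -1·90°
n=5: pose=(2,4,E); sL=40/101, sR=40/101; mL=20/101, mR=-20/101; mL+mR=0 → advance +0; mR−mL=-40/101 → turn -1·90°

0 1 10/17 1/2 -5/17 0 1 N
1 8/13 40/73 4/13 -20/73 0 2 E
2 4/9 20/29 2/9 -10/29 1 2 S
3 40/53 40/49 20/53 -20/49 1 3 W
4 5/8 2/5 5/16 -1/5 2 3 N
5 40/101 40/101 20/101 -20/101 2 4 E
final 2 4 S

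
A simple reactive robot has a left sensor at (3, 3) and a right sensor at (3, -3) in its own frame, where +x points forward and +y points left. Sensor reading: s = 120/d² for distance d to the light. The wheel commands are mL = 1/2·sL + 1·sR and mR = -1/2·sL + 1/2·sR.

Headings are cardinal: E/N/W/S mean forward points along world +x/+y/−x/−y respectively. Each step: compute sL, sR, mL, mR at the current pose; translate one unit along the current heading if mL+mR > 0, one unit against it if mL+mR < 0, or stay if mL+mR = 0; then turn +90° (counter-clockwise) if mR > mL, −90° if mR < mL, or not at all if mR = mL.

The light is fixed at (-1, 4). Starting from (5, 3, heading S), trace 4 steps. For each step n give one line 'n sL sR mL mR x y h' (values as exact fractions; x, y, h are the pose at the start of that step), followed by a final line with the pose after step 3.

n=0: pose=(5,3,S); sL=120/97, sR=24/5; mL=2628/485, mR=864/485; mL+mR=36/5 → advance +1; mR−mL=-1764/485 → turn -1·90°
n=1: pose=(5,2,W); sL=60/17, sR=12; mL=234/17, mR=72/17; mL+mR=18 → advance +1; mR−mL=-162/17 → turn -1·90°
n=2: pose=(4,2,N); sL=24, sR=24/13; mL=180/13, mR=-144/13; mL+mR=36/13 → advance +1; mR−mL=-324/13 → turn -1·90°
n=3: pose=(4,3,E); sL=30/17, sR=3/2; mL=81/34, mR=-9/68; mL+mR=9/4 → advance +1; mR−mL=-171/68 → turn -1·90°

0 120/97 24/5 2628/485 864/485 5 3 S
1 60/17 12 234/17 72/17 5 2 W
2 24 24/13 180/13 -144/13 4 2 N
3 30/17 3/2 81/34 -9/68 4 3 E
final 5 3 S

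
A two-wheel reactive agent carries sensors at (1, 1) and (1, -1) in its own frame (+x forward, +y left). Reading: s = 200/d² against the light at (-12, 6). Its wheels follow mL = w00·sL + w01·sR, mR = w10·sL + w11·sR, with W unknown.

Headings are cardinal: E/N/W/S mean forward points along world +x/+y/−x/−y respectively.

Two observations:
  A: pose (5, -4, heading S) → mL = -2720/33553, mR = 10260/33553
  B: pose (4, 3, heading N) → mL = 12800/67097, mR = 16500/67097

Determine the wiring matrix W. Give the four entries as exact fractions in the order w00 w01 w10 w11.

1 -1 -1/2 1

obs A: pose=(5,-4,S) → sL=40/89, sR=200/377, mL=-2720/33553, mR=10260/33553
obs B: pose=(4,3,N) → sL=200/229, sR=200/293, mL=12800/67097, mR=16500/67097
sensor matrix S = [[40/89, 200/377], [200/229, 200/293]]; det S = -352416000/2251305641
solve [mL_A; mL_B] = S·[w00; w01] and [mR_A; mR_B] = S·[w10; w11]:
  w00 = 1, w01 = -1, w10 = -1/2, w11 = 1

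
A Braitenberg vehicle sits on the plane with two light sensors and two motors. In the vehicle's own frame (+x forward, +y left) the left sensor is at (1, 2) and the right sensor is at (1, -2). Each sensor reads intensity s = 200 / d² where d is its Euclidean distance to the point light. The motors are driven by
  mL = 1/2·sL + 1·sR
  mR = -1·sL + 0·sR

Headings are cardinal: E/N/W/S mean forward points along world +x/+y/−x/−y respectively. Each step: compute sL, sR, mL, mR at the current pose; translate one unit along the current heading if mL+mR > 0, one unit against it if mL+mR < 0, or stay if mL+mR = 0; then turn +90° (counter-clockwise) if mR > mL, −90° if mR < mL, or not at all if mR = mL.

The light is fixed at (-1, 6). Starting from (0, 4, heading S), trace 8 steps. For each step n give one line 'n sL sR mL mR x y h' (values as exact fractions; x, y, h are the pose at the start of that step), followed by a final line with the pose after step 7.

0 100/9 20 230/9 -100/9 0 4 S
1 8 200 204 -8 0 3 W
2 25 25 75/2 -25 -1 3 N
3 200 200/17 1900/17 -200 -1 4 E
4 20 100/9 190/9 -20 -2 4 S
5 200/29 40 1260/29 -200/29 -2 3 W
6 10 50 55 -10 -3 3 N
7 200 200/17 1900/17 -200 -3 4 E
final -4 4 S

n=0: pose=(0,4,S); sL=100/9, sR=20; mL=230/9, mR=-100/9; mL+mR=130/9 → advance +1; mR−mL=-110/3 → turn -1·90°
n=1: pose=(0,3,W); sL=8, sR=200; mL=204, mR=-8; mL+mR=196 → advance +1; mR−mL=-212 → turn -1·90°
n=2: pose=(-1,3,N); sL=25, sR=25; mL=75/2, mR=-25; mL+mR=25/2 → advance +1; mR−mL=-125/2 → turn -1·90°
n=3: pose=(-1,4,E); sL=200, sR=200/17; mL=1900/17, mR=-200; mL+mR=-1500/17 → advance -1; mR−mL=-5300/17 → turn -1·90°
n=4: pose=(-2,4,S); sL=20, sR=100/9; mL=190/9, mR=-20; mL+mR=10/9 → advance +1; mR−mL=-370/9 → turn -1·90°
n=5: pose=(-2,3,W); sL=200/29, sR=40; mL=1260/29, mR=-200/29; mL+mR=1060/29 → advance +1; mR−mL=-1460/29 → turn -1·90°
n=6: pose=(-3,3,N); sL=10, sR=50; mL=55, mR=-10; mL+mR=45 → advance +1; mR−mL=-65 → turn -1·90°
n=7: pose=(-3,4,E); sL=200, sR=200/17; mL=1900/17, mR=-200; mL+mR=-1500/17 → advance -1; mR−mL=-5300/17 → turn -1·90°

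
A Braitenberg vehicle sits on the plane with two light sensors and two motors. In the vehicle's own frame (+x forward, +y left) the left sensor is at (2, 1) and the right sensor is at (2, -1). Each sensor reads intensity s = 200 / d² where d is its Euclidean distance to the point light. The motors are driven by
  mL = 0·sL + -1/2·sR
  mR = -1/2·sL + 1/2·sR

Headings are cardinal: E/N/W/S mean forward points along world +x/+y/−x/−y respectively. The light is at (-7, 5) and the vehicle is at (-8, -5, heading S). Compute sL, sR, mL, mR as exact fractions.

left sensor world pos  = (-7, -7); dL² = 144
right sensor world pos = (-9, -7); dR² = 148
sL = 200/144 = 25/18
sR = 200/148 = 50/37
mL = 0·sL + -1/2·sR = -25/37
mR = -1/2·sL + 1/2·sR = -25/1332

25/18 50/37 -25/37 -25/1332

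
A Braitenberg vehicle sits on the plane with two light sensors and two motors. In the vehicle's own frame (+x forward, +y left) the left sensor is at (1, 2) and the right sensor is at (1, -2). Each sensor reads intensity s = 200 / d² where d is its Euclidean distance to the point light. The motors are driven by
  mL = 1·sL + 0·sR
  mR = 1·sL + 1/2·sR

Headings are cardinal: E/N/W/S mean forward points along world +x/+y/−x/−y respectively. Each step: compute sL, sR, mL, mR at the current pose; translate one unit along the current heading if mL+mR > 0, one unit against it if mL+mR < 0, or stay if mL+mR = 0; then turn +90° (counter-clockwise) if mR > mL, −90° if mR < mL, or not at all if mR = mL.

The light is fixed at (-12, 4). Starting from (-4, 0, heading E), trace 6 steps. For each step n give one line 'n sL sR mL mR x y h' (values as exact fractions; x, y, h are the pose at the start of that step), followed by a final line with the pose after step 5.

0 40/17 200/117 40/17 6380/1989 -4 0 E
1 100/29 20/13 100/29 1590/377 -3 0 N
2 200/89 40/13 200/89 4380/1157 -3 1 W
3 50/29 50/13 50/29 1375/377 -4 1 S
4 40/17 200/117 40/17 6380/1989 -4 0 E
5 100/29 20/13 100/29 1590/377 -3 0 N
final -3 1 W

n=0: pose=(-4,0,E); sL=40/17, sR=200/117; mL=40/17, mR=6380/1989; mL+mR=11060/1989 → advance +1; mR−mL=100/117 → turn +1·90°
n=1: pose=(-3,0,N); sL=100/29, sR=20/13; mL=100/29, mR=1590/377; mL+mR=2890/377 → advance +1; mR−mL=10/13 → turn +1·90°
n=2: pose=(-3,1,W); sL=200/89, sR=40/13; mL=200/89, mR=4380/1157; mL+mR=6980/1157 → advance +1; mR−mL=20/13 → turn +1·90°
n=3: pose=(-4,1,S); sL=50/29, sR=50/13; mL=50/29, mR=1375/377; mL+mR=2025/377 → advance +1; mR−mL=25/13 → turn +1·90°
n=4: pose=(-4,0,E); sL=40/17, sR=200/117; mL=40/17, mR=6380/1989; mL+mR=11060/1989 → advance +1; mR−mL=100/117 → turn +1·90°
n=5: pose=(-3,0,N); sL=100/29, sR=20/13; mL=100/29, mR=1590/377; mL+mR=2890/377 → advance +1; mR−mL=10/13 → turn +1·90°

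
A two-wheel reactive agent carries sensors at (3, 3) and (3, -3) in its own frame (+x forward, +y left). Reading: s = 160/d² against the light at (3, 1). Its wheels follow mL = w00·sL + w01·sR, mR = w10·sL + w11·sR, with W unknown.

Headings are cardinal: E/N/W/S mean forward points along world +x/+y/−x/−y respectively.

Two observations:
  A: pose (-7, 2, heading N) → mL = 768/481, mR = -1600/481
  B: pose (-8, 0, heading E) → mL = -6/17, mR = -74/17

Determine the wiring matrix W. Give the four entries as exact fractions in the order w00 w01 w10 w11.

obs A: pose=(-7,2,N) → sL=32/37, sR=32/13, mL=768/481, mR=-1600/481
obs B: pose=(-8,0,E) → sL=40/17, sR=2, mL=-6/17, mR=-74/17
sensor matrix S = [[32/37, 32/13], [40/17, 2]]; det S = -33216/8177
solve [mL_A; mL_B] = S·[w00; w01] and [mR_A; mR_B] = S·[w10; w11]:
  w00 = -1, w01 = 1, w10 = -1, w11 = -1

-1 1 -1 -1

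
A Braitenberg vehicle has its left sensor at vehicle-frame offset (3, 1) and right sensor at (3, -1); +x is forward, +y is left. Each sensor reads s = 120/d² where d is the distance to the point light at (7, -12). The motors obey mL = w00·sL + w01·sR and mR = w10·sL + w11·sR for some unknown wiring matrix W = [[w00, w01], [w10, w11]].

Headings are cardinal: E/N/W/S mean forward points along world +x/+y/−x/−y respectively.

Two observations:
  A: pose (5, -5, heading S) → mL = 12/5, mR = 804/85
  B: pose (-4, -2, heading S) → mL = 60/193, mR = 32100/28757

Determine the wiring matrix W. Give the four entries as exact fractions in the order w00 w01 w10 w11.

0 1/2 1 1/2

obs A: pose=(5,-5,S) → sL=120/17, sR=24/5, mL=12/5, mR=804/85
obs B: pose=(-4,-2,S) → sL=120/149, sR=120/193, mL=60/193, mR=32100/28757
sensor matrix S = [[120/17, 24/5], [120/149, 120/193]]; det S = 255744/488869
solve [mL_A; mL_B] = S·[w00; w01] and [mR_A; mR_B] = S·[w10; w11]:
  w00 = 0, w01 = 1/2, w10 = 1, w11 = 1/2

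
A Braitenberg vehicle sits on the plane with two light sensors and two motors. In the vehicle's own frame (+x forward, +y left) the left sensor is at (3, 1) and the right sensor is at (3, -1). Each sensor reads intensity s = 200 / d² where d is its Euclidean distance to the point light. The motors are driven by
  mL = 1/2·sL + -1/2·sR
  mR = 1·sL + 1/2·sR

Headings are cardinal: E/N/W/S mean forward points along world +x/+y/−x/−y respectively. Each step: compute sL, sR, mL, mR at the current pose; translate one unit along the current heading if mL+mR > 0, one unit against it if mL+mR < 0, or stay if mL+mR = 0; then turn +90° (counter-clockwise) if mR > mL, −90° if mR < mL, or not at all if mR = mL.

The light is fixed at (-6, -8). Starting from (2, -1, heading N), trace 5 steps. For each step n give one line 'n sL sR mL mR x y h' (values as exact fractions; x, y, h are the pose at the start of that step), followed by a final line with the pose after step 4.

n=0: pose=(2,-1,N); sL=200/149, sR=200/181; mL=3200/26969, mR=51100/26969; mL+mR=300/149 → advance +1; mR−mL=47900/26969 → turn +1·90°
n=1: pose=(2,0,W); sL=100/37, sR=100/53; mL=800/1961, mR=7150/1961; mL+mR=150/37 → advance +1; mR−mL=6350/1961 → turn +1·90°
n=2: pose=(1,0,S); sL=200/89, sR=200/61; mL=-2800/5429, mR=21100/5429; mL+mR=300/89 → advance +1; mR−mL=23900/5429 → turn +1·90°
n=3: pose=(1,-1,E); sL=50/41, sR=25/17; mL=-175/1394, mR=2725/1394; mL+mR=75/41 → advance +1; mR−mL=1450/697 → turn +1·90°
n=4: pose=(2,-1,N); sL=200/149, sR=200/181; mL=3200/26969, mR=51100/26969; mL+mR=300/149 → advance +1; mR−mL=47900/26969 → turn +1·90°

0 200/149 200/181 3200/26969 51100/26969 2 -1 N
1 100/37 100/53 800/1961 7150/1961 2 0 W
2 200/89 200/61 -2800/5429 21100/5429 1 0 S
3 50/41 25/17 -175/1394 2725/1394 1 -1 E
4 200/149 200/181 3200/26969 51100/26969 2 -1 N
final 2 0 W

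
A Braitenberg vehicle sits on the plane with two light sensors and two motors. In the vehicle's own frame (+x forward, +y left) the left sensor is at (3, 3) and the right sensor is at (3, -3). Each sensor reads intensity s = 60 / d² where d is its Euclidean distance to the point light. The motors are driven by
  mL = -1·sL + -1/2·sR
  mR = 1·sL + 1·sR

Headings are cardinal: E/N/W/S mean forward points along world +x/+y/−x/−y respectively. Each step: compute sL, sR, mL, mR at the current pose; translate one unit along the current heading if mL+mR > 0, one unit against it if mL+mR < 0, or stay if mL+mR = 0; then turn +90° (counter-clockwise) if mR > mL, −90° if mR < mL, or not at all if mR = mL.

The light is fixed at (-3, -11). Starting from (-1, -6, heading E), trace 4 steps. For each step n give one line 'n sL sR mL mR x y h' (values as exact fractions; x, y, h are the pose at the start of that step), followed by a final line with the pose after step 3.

0 60/89 60/29 -4410/2581 7080/2581 -1 -6 E
1 15/16 3/5 -99/80 123/80 0 -6 N
2 20/3 20/27 -190/27 200/27 0 -5 W
3 30/17 6 -81/17 132/17 -1 -5 S
final -1 -6 E

n=0: pose=(-1,-6,E); sL=60/89, sR=60/29; mL=-4410/2581, mR=7080/2581; mL+mR=30/29 → advance +1; mR−mL=11490/2581 → turn +1·90°
n=1: pose=(0,-6,N); sL=15/16, sR=3/5; mL=-99/80, mR=123/80; mL+mR=3/10 → advance +1; mR−mL=111/40 → turn +1·90°
n=2: pose=(0,-5,W); sL=20/3, sR=20/27; mL=-190/27, mR=200/27; mL+mR=10/27 → advance +1; mR−mL=130/9 → turn +1·90°
n=3: pose=(-1,-5,S); sL=30/17, sR=6; mL=-81/17, mR=132/17; mL+mR=3 → advance +1; mR−mL=213/17 → turn +1·90°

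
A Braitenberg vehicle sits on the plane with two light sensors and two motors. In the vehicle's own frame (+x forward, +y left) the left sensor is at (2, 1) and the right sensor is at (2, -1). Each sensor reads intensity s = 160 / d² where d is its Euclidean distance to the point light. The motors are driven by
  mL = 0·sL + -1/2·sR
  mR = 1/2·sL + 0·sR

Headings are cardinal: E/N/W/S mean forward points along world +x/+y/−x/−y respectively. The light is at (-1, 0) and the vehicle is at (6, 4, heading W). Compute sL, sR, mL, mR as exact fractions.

80/17 16/5 -8/5 40/17

left sensor world pos  = (4, 3); dL² = 34
right sensor world pos = (4, 5); dR² = 50
sL = 160/34 = 80/17
sR = 160/50 = 16/5
mL = 0·sL + -1/2·sR = -8/5
mR = 1/2·sL + 0·sR = 40/17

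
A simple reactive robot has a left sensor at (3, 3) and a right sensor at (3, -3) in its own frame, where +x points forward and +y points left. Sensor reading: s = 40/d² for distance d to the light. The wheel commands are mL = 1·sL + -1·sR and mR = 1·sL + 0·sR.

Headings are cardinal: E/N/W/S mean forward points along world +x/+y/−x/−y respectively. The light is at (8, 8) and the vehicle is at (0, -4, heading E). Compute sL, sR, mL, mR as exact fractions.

left sensor world pos  = (3, -1); dL² = 106
right sensor world pos = (3, -7); dR² = 250
sL = 40/106 = 20/53
sR = 40/250 = 4/25
mL = 1·sL + -1·sR = 288/1325
mR = 1·sL + 0·sR = 20/53

20/53 4/25 288/1325 20/53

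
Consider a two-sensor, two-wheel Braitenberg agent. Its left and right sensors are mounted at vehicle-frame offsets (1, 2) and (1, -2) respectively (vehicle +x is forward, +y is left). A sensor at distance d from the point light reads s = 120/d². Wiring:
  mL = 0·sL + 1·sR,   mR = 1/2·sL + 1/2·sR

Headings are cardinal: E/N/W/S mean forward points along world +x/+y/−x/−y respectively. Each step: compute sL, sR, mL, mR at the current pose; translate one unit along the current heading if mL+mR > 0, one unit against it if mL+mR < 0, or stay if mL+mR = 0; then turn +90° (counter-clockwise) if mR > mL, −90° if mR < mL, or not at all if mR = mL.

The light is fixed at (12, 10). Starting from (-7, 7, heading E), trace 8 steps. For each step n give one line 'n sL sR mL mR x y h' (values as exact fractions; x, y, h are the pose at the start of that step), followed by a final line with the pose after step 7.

n=0: pose=(-7,7,E); sL=24/65, sR=120/349; mL=120/349, mR=8088/22685; mL+mR=15888/22685 → advance +1; mR−mL=288/22685 → turn +1·90°
n=1: pose=(-6,7,N); sL=30/101, sR=6/13; mL=6/13, mR=498/1313; mL+mR=1104/1313 → advance +1; mR−mL=-108/1313 → turn -1·90°
n=2: pose=(-6,8,E); sL=120/289, sR=24/61; mL=24/61, mR=7128/17629; mL+mR=14064/17629 → advance +1; mR−mL=192/17629 → turn +1·90°
n=3: pose=(-5,8,N); sL=60/181, sR=60/113; mL=60/113, mR=8820/20453; mL+mR=19680/20453 → advance +1; mR−mL=-2040/20453 → turn -1·90°
n=4: pose=(-5,9,E); sL=120/257, sR=24/53; mL=24/53, mR=6264/13621; mL+mR=12432/13621 → advance +1; mR−mL=96/13621 → turn +1·90°
n=5: pose=(-4,9,N); sL=10/27, sR=30/49; mL=30/49, mR=650/1323; mL+mR=1460/1323 → advance +1; mR−mL=-160/1323 → turn -1·90°
n=6: pose=(-4,10,E); sL=120/229, sR=120/229; mL=120/229, mR=120/229; mL+mR=240/229 → advance +1; mR−mL=0 → turn +0·90°
n=7: pose=(-3,10,E); sL=3/5, sR=3/5; mL=3/5, mR=3/5; mL+mR=6/5 → advance +1; mR−mL=0 → turn +0·90°

0 24/65 120/349 120/349 8088/22685 -7 7 E
1 30/101 6/13 6/13 498/1313 -6 7 N
2 120/289 24/61 24/61 7128/17629 -6 8 E
3 60/181 60/113 60/113 8820/20453 -5 8 N
4 120/257 24/53 24/53 6264/13621 -5 9 E
5 10/27 30/49 30/49 650/1323 -4 9 N
6 120/229 120/229 120/229 120/229 -4 10 E
7 3/5 3/5 3/5 3/5 -3 10 E
final -2 10 E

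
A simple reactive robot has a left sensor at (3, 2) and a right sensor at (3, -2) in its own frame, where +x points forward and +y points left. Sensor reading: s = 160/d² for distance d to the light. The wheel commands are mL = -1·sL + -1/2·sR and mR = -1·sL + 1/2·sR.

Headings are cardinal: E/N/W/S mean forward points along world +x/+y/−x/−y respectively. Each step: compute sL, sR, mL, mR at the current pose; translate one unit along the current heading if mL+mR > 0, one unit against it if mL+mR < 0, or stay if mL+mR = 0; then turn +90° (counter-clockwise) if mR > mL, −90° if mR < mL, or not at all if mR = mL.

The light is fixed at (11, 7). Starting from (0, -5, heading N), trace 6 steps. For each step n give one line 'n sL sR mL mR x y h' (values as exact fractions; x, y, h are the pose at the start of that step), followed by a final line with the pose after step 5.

n=0: pose=(0,-5,N); sL=16/25, sR=80/81; mL=-2296/2025, mR=-296/2025; mL+mR=-32/25 → advance -1; mR−mL=80/81 → turn +1·90°
n=1: pose=(0,-6,W); sL=160/421, sR=160/317; mL=-84400/133457, mR=-17040/133457; mL+mR=-320/421 → advance -1; mR−mL=160/317 → turn +1·90°
n=2: pose=(1,-6,S); sL=1/2, sR=2/5; mL=-7/10, mR=-3/10; mL+mR=-1 → advance -1; mR−mL=2/5 → turn +1·90°
n=3: pose=(1,-5,E); sL=160/149, sR=32/49; mL=-10224/7301, mR=-5456/7301; mL+mR=-320/149 → advance -1; mR−mL=32/49 → turn +1·90°
n=4: pose=(0,-5,N); sL=16/25, sR=80/81; mL=-2296/2025, mR=-296/2025; mL+mR=-32/25 → advance -1; mR−mL=80/81 → turn +1·90°
n=5: pose=(0,-6,W); sL=160/421, sR=160/317; mL=-84400/133457, mR=-17040/133457; mL+mR=-320/421 → advance -1; mR−mL=160/317 → turn +1·90°

0 16/25 80/81 -2296/2025 -296/2025 0 -5 N
1 160/421 160/317 -84400/133457 -17040/133457 0 -6 W
2 1/2 2/5 -7/10 -3/10 1 -6 S
3 160/149 32/49 -10224/7301 -5456/7301 1 -5 E
4 16/25 80/81 -2296/2025 -296/2025 0 -5 N
5 160/421 160/317 -84400/133457 -17040/133457 0 -6 W
final 1 -6 S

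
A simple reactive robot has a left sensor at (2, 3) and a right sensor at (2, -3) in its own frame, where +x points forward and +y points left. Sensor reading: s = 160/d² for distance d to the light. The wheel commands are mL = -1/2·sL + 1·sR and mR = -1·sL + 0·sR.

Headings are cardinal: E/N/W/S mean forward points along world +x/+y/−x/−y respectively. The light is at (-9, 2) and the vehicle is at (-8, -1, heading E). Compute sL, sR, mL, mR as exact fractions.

160/9 32/9 -16/3 -160/9

left sensor world pos  = (-6, 2); dL² = 9
right sensor world pos = (-6, -4); dR² = 45
sL = 160/9 = 160/9
sR = 160/45 = 32/9
mL = -1/2·sL + 1·sR = -16/3
mR = -1·sL + 0·sR = -160/9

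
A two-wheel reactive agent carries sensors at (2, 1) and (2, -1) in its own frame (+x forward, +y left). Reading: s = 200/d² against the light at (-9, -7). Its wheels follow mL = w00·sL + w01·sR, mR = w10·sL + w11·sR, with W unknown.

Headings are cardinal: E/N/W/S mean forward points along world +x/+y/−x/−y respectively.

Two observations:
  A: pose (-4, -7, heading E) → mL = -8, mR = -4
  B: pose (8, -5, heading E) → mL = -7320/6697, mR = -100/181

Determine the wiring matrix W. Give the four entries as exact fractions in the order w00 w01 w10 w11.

obs A: pose=(-4,-7,E) → sL=4, sR=4, mL=-8, mR=-4
obs B: pose=(8,-5,E) → sL=20/37, sR=100/181, mL=-7320/6697, mR=-100/181
sensor matrix S = [[4, 4], [20/37, 100/181]]; det S = 320/6697
solve [mL_A; mL_B] = S·[w00; w01] and [mR_A; mR_B] = S·[w10; w11]:
  w00 = -1, w01 = -1, w10 = 0, w11 = -1

-1 -1 0 -1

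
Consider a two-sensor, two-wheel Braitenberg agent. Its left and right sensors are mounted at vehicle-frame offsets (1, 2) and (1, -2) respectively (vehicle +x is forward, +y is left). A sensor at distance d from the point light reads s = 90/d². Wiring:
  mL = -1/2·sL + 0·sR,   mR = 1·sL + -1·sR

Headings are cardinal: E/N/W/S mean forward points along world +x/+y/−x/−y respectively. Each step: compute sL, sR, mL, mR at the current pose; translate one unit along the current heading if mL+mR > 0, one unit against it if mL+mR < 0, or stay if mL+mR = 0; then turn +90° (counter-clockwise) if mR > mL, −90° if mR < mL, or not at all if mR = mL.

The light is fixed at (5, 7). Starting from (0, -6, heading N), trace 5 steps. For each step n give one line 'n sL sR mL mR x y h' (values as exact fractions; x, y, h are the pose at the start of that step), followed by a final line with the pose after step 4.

n=0: pose=(0,-6,N); sL=90/193, sR=10/17; mL=-45/193, mR=-400/3281; mL+mR=-1165/3281 → advance -1; mR−mL=365/3281 → turn +1·90°
n=1: pose=(0,-7,W); sL=45/146, sR=1/2; mL=-45/292, mR=-14/73; mL+mR=-101/292 → advance -1; mR−mL=-11/292 → turn -1·90°
n=2: pose=(1,-7,N); sL=18/41, sR=90/173; mL=-9/41, mR=-576/7093; mL+mR=-2133/7093 → advance -1; mR−mL=981/7093 → turn +1·90°
n=3: pose=(1,-8,W); sL=45/157, sR=45/97; mL=-45/314, mR=-2700/15229; mL+mR=-9765/30458 → advance -1; mR−mL=-1035/30458 → turn -1·90°
n=4: pose=(2,-8,N); sL=90/221, sR=90/197; mL=-45/221, mR=-2160/43537; mL+mR=-11025/43537 → advance -1; mR−mL=6705/43537 → turn +1·90°

0 90/193 10/17 -45/193 -400/3281 0 -6 N
1 45/146 1/2 -45/292 -14/73 0 -7 W
2 18/41 90/173 -9/41 -576/7093 1 -7 N
3 45/157 45/97 -45/314 -2700/15229 1 -8 W
4 90/221 90/197 -45/221 -2160/43537 2 -8 N
final 2 -9 W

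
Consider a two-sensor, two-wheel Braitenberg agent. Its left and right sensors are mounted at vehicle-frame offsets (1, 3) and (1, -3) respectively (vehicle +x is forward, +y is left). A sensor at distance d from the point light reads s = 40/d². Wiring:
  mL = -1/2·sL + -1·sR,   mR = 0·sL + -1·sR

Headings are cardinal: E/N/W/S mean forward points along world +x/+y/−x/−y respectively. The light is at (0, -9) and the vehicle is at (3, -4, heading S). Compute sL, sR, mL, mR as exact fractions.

left sensor world pos  = (6, -5); dL² = 52
right sensor world pos = (0, -5); dR² = 16
sL = 40/52 = 10/13
sR = 40/16 = 5/2
mL = -1/2·sL + -1·sR = -75/26
mR = 0·sL + -1·sR = -5/2

10/13 5/2 -75/26 -5/2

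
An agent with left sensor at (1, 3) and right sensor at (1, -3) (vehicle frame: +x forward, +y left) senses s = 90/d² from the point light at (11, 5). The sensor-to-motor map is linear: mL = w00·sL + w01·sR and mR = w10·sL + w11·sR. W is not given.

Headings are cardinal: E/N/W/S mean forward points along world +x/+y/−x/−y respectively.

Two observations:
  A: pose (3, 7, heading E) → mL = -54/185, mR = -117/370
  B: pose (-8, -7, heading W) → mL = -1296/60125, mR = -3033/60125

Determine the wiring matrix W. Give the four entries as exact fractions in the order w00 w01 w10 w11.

1/2 -1/2 -1 1/2

obs A: pose=(3,7,E) → sL=45/37, sR=9/5, mL=-54/185, mR=-117/370
obs B: pose=(-8,-7,W) → sL=18/125, sR=90/481, mL=-1296/60125, mR=-3033/60125
sensor matrix S = [[45/37, 9/5], [18/125, 90/481]]; det S = -351864/11123125
solve [mL_A; mL_B] = S·[w00; w01] and [mR_A; mR_B] = S·[w10; w11]:
  w00 = 1/2, w01 = -1/2, w10 = -1, w11 = 1/2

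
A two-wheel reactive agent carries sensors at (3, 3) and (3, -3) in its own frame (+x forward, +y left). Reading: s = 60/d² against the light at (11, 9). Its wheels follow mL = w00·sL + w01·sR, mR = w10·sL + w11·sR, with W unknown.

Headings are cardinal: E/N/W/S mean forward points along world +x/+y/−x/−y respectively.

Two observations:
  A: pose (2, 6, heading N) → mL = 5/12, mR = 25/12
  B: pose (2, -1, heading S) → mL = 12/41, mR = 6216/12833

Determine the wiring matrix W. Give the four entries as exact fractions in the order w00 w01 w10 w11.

1 0 1 1

obs A: pose=(2,6,N) → sL=5/12, sR=5/3, mL=5/12, mR=25/12
obs B: pose=(2,-1,S) → sL=12/41, sR=60/313, mL=12/41, mR=6216/12833
sensor matrix S = [[5/12, 5/3], [12/41, 60/313]]; det S = -5235/12833
solve [mL_A; mL_B] = S·[w00; w01] and [mR_A; mR_B] = S·[w10; w11]:
  w00 = 1, w01 = 0, w10 = 1, w11 = 1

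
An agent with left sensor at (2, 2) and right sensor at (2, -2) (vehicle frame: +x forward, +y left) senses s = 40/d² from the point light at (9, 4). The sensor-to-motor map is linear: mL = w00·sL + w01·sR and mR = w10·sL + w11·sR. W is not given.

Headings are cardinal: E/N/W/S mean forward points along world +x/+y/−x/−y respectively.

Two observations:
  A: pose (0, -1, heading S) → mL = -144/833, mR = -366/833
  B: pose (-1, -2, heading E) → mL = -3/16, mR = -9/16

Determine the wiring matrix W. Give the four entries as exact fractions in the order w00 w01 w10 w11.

-1 1 -1/2 -1

obs A: pose=(0,-1,S) → sL=20/49, sR=4/17, mL=-144/833, mR=-366/833
obs B: pose=(-1,-2,E) → sL=1/2, sR=5/16, mL=-3/16, mR=-9/16
sensor matrix S = [[20/49, 4/17], [1/2, 5/16]]; det S = 33/3332
solve [mL_A; mL_B] = S·[w00; w01] and [mR_A; mR_B] = S·[w10; w11]:
  w00 = -1, w01 = 1, w10 = -1/2, w11 = -1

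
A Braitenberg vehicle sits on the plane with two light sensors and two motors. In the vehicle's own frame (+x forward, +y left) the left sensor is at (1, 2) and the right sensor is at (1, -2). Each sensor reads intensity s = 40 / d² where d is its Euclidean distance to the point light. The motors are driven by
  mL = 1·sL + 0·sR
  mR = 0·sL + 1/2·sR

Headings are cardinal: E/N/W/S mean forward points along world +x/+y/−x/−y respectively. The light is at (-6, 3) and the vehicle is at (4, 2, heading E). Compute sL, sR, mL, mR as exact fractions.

left sensor world pos  = (5, 4); dL² = 122
right sensor world pos = (5, 0); dR² = 130
sL = 40/122 = 20/61
sR = 40/130 = 4/13
mL = 1·sL + 0·sR = 20/61
mR = 0·sL + 1/2·sR = 2/13

20/61 4/13 20/61 2/13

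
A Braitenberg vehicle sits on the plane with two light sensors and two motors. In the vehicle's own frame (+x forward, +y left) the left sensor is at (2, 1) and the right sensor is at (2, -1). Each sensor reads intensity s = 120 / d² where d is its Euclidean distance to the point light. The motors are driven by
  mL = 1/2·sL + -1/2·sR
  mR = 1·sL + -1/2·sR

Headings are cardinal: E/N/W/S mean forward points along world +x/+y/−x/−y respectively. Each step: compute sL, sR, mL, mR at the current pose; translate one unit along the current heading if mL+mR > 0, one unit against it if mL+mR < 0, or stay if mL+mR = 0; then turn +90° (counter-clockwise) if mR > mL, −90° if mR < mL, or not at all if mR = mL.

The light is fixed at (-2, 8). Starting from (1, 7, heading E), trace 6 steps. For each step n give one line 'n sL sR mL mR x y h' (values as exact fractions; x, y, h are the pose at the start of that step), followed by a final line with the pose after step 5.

n=0: pose=(1,7,E); sL=24/5, sR=120/29; mL=48/145, mR=396/145; mL+mR=444/145 → advance +1; mR−mL=12/5 → turn +1·90°
n=1: pose=(2,7,N); sL=12, sR=60/13; mL=48/13, mR=126/13; mL+mR=174/13 → advance +1; mR−mL=6 → turn +1·90°
n=2: pose=(2,8,W); sL=24, sR=24; mL=0, mR=12; mL+mR=12 → advance +1; mR−mL=12 → turn +1·90°
n=3: pose=(1,8,S); sL=6, sR=15; mL=-9/2, mR=-3/2; mL+mR=-6 → advance -1; mR−mL=3 → turn +1·90°
n=4: pose=(1,9,E); sL=120/29, sR=24/5; mL=-48/145, mR=252/145; mL+mR=204/145 → advance +1; mR−mL=60/29 → turn +1·90°
n=5: pose=(2,9,N); sL=20/3, sR=60/17; mL=80/51, mR=250/51; mL+mR=110/17 → advance +1; mR−mL=10/3 → turn +1·90°

0 24/5 120/29 48/145 396/145 1 7 E
1 12 60/13 48/13 126/13 2 7 N
2 24 24 0 12 2 8 W
3 6 15 -9/2 -3/2 1 8 S
4 120/29 24/5 -48/145 252/145 1 9 E
5 20/3 60/17 80/51 250/51 2 9 N
final 2 10 W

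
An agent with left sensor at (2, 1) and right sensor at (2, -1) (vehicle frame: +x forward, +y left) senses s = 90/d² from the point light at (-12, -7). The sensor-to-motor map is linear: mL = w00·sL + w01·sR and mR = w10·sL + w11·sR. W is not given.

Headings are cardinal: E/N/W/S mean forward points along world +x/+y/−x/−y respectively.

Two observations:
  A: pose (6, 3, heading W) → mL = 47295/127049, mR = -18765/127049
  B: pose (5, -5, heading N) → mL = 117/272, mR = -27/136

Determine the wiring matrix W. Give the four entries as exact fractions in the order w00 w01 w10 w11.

obs A: pose=(6,3,W) → sL=90/337, sR=90/377, mL=47295/127049, mR=-18765/127049
obs B: pose=(5,-5,N) → sL=45/136, sR=9/34, mL=117/272, mR=-27/136
sensor matrix S = [[90/337, 90/377], [45/136, 9/34]]; det S = -71685/8639332
solve [mL_A; mL_B] = S·[w00; w01] and [mR_A; mR_B] = S·[w10; w11]:
  w00 = 1/2, w01 = 1, w10 = -1, w11 = 1/2

1/2 1 -1 1/2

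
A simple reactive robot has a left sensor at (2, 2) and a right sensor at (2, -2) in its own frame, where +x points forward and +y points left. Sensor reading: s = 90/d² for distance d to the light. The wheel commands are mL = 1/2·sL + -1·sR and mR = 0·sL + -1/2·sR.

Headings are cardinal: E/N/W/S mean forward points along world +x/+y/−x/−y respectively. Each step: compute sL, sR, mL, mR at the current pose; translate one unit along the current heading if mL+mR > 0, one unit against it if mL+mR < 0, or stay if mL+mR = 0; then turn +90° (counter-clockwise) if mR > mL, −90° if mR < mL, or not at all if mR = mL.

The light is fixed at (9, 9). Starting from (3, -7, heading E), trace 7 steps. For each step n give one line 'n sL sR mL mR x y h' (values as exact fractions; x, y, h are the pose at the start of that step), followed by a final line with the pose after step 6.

0 45/106 9/34 -189/3604 -9/68 3 -7 E
1 90/349 2/9 -293/3141 -1/9 2 -7 S
2 9/37 9/25 -441/1850 -9/50 2 -6 W
3 18/61 90/353 -2313/21533 -45/353 3 -6 S
4 9/32 45/104 -243/832 -45/208 3 -5 W
5 18/53 18/61 -405/3233 -9/61 4 -5 S
6 45/137 9/17 -1701/4658 -9/34 4 -4 W
final 5 -4 S

n=0: pose=(3,-7,E); sL=45/106, sR=9/34; mL=-189/3604, mR=-9/68; mL+mR=-333/1802 → advance -1; mR−mL=-72/901 → turn -1·90°
n=1: pose=(2,-7,S); sL=90/349, sR=2/9; mL=-293/3141, mR=-1/9; mL+mR=-214/1047 → advance -1; mR−mL=-56/3141 → turn -1·90°
n=2: pose=(2,-6,W); sL=9/37, sR=9/25; mL=-441/1850, mR=-9/50; mL+mR=-387/925 → advance -1; mR−mL=54/925 → turn +1·90°
n=3: pose=(3,-6,S); sL=18/61, sR=90/353; mL=-2313/21533, mR=-45/353; mL+mR=-5058/21533 → advance -1; mR−mL=-432/21533 → turn -1·90°
n=4: pose=(3,-5,W); sL=9/32, sR=45/104; mL=-243/832, mR=-45/208; mL+mR=-423/832 → advance -1; mR−mL=63/832 → turn +1·90°
n=5: pose=(4,-5,S); sL=18/53, sR=18/61; mL=-405/3233, mR=-9/61; mL+mR=-882/3233 → advance -1; mR−mL=-72/3233 → turn -1·90°
n=6: pose=(4,-4,W); sL=45/137, sR=9/17; mL=-1701/4658, mR=-9/34; mL+mR=-1467/2329 → advance -1; mR−mL=234/2329 → turn +1·90°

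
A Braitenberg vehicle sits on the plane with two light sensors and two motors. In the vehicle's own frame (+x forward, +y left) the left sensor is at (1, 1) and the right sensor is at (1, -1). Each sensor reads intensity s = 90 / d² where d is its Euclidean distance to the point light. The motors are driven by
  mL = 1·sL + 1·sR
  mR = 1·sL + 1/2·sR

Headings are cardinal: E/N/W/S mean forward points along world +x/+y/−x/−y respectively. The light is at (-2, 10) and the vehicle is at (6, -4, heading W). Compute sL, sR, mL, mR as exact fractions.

45/137 45/109 11070/14933 15975/29866

left sensor world pos  = (5, -5); dL² = 274
right sensor world pos = (5, -3); dR² = 218
sL = 90/274 = 45/137
sR = 90/218 = 45/109
mL = 1·sL + 1·sR = 11070/14933
mR = 1·sL + 1/2·sR = 15975/29866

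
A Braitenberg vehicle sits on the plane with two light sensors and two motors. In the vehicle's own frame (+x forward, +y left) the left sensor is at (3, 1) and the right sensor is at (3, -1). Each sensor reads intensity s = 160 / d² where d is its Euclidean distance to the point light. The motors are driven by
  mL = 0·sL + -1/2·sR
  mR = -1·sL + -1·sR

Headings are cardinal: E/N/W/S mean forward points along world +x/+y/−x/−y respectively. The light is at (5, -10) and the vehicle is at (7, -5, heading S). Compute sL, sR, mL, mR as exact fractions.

160/13 32 -16 -576/13

left sensor world pos  = (8, -8); dL² = 13
right sensor world pos = (6, -8); dR² = 5
sL = 160/13 = 160/13
sR = 160/5 = 32
mL = 0·sL + -1/2·sR = -16
mR = -1·sL + -1·sR = -576/13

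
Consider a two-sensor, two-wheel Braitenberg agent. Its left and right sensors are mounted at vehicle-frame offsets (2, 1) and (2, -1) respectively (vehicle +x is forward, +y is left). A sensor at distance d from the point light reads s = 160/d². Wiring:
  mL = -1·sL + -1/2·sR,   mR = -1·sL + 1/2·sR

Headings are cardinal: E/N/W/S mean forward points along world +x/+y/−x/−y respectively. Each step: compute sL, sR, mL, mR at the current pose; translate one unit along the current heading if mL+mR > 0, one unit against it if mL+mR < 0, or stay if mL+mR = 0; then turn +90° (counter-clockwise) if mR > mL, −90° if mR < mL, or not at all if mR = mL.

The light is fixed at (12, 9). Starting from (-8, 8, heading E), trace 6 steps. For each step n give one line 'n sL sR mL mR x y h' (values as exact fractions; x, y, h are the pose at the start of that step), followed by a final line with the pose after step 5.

n=0: pose=(-8,8,E); sL=40/81, sR=20/41; mL=-2450/3321, mR=-830/3321; mL+mR=-80/81 → advance -1; mR−mL=20/41 → turn +1·90°
n=1: pose=(-9,8,N); sL=32/97, sR=160/401; mL=-20592/38897, mR=-5072/38897; mL+mR=-64/97 → advance -1; mR−mL=160/401 → turn +1·90°
n=2: pose=(-9,7,W); sL=80/269, sR=16/53; mL=-6392/14257, mR=-2088/14257; mL+mR=-160/269 → advance -1; mR−mL=16/53 → turn +1·90°
n=3: pose=(-8,7,S); sL=160/377, sR=160/457; mL=-103280/172289, mR=-42960/172289; mL+mR=-320/377 → advance -1; mR−mL=160/457 → turn +1·90°
n=4: pose=(-8,8,E); sL=40/81, sR=20/41; mL=-2450/3321, mR=-830/3321; mL+mR=-80/81 → advance -1; mR−mL=20/41 → turn +1·90°
n=5: pose=(-9,8,N); sL=32/97, sR=160/401; mL=-20592/38897, mR=-5072/38897; mL+mR=-64/97 → advance -1; mR−mL=160/401 → turn +1·90°

0 40/81 20/41 -2450/3321 -830/3321 -8 8 E
1 32/97 160/401 -20592/38897 -5072/38897 -9 8 N
2 80/269 16/53 -6392/14257 -2088/14257 -9 7 W
3 160/377 160/457 -103280/172289 -42960/172289 -8 7 S
4 40/81 20/41 -2450/3321 -830/3321 -8 8 E
5 32/97 160/401 -20592/38897 -5072/38897 -9 8 N
final -9 7 W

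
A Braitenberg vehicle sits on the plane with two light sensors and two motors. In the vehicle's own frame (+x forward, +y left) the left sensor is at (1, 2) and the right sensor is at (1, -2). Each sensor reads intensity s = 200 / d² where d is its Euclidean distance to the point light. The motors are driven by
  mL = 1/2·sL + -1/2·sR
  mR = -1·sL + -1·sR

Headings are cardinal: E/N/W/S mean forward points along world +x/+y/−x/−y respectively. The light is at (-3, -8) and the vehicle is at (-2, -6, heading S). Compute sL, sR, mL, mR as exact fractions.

20 100 -40 -120

left sensor world pos  = (0, -7); dL² = 10
right sensor world pos = (-4, -7); dR² = 2
sL = 200/10 = 20
sR = 200/2 = 100
mL = 1/2·sL + -1/2·sR = -40
mR = -1·sL + -1·sR = -120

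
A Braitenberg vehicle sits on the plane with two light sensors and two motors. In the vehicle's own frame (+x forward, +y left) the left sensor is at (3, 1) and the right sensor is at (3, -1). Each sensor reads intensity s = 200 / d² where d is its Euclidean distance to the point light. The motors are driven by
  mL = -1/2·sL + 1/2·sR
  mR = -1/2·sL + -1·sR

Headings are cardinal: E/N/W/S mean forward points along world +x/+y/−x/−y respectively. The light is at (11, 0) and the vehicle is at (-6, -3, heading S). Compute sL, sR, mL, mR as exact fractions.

left sensor world pos  = (-5, -6); dL² = 292
right sensor world pos = (-7, -6); dR² = 360
sL = 200/292 = 50/73
sR = 200/360 = 5/9
mL = -1/2·sL + 1/2·sR = -85/1314
mR = -1/2·sL + -1·sR = -590/657

50/73 5/9 -85/1314 -590/657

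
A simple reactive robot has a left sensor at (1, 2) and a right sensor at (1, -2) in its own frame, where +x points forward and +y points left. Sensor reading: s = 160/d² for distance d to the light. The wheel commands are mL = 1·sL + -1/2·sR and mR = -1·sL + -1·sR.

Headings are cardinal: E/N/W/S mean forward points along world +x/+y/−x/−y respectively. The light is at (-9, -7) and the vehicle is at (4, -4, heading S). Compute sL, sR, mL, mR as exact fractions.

160/229 32/25 336/5725 -11328/5725

left sensor world pos  = (6, -5); dL² = 229
right sensor world pos = (2, -5); dR² = 125
sL = 160/229 = 160/229
sR = 160/125 = 32/25
mL = 1·sL + -1/2·sR = 336/5725
mR = -1·sL + -1·sR = -11328/5725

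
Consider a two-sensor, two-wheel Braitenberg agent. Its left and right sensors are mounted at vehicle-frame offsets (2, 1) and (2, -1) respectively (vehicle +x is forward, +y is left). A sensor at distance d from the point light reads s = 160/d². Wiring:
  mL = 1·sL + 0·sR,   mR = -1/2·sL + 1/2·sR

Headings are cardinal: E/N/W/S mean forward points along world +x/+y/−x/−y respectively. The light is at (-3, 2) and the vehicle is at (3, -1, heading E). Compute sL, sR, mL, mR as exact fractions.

left sensor world pos  = (5, 0); dL² = 68
right sensor world pos = (5, -2); dR² = 80
sL = 160/68 = 40/17
sR = 160/80 = 2
mL = 1·sL + 0·sR = 40/17
mR = -1/2·sL + 1/2·sR = -3/17

40/17 2 40/17 -3/17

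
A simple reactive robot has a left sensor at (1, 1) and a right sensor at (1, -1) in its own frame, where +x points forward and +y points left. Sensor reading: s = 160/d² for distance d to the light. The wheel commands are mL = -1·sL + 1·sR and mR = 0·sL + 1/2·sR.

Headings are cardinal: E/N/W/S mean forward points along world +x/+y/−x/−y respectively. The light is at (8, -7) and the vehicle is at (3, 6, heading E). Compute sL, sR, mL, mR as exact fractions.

40/53 1 13/53 1/2

left sensor world pos  = (4, 7); dL² = 212
right sensor world pos = (4, 5); dR² = 160
sL = 160/212 = 40/53
sR = 160/160 = 1
mL = -1·sL + 1·sR = 13/53
mR = 0·sL + 1/2·sR = 1/2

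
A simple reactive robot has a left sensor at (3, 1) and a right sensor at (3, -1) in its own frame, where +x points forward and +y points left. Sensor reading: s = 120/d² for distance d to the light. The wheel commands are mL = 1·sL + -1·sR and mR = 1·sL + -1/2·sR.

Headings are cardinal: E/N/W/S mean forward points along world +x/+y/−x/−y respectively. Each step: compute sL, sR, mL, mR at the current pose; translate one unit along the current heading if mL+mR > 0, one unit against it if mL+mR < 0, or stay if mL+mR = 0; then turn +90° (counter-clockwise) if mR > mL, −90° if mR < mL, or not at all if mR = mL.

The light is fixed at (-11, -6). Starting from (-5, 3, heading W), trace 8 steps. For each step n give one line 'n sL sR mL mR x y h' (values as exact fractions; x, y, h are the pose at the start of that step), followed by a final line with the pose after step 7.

0 120/73 120/109 4320/7957 8700/7957 -5 3 W
1 5/3 30/13 -25/39 20/39 -6 3 S
2 24/37 24/29 -192/1073 252/1073 -6 4 E
3 60/97 60/109 720/10573 3630/10573 -5 4 N
4 120/109 40/51 1760/5559 3940/5559 -5 5 W
5 6/5 3/2 -3/10 9/20 -6 5 S
6 24/37 24/29 -192/1073 252/1073 -6 4 E
7 60/97 60/109 720/10573 3630/10573 -5 4 N
final -5 5 W

n=0: pose=(-5,3,W); sL=120/73, sR=120/109; mL=4320/7957, mR=8700/7957; mL+mR=13020/7957 → advance +1; mR−mL=60/109 → turn +1·90°
n=1: pose=(-6,3,S); sL=5/3, sR=30/13; mL=-25/39, mR=20/39; mL+mR=-5/39 → advance -1; mR−mL=15/13 → turn +1·90°
n=2: pose=(-6,4,E); sL=24/37, sR=24/29; mL=-192/1073, mR=252/1073; mL+mR=60/1073 → advance +1; mR−mL=12/29 → turn +1·90°
n=3: pose=(-5,4,N); sL=60/97, sR=60/109; mL=720/10573, mR=3630/10573; mL+mR=4350/10573 → advance +1; mR−mL=30/109 → turn +1·90°
n=4: pose=(-5,5,W); sL=120/109, sR=40/51; mL=1760/5559, mR=3940/5559; mL+mR=1900/1853 → advance +1; mR−mL=20/51 → turn +1·90°
n=5: pose=(-6,5,S); sL=6/5, sR=3/2; mL=-3/10, mR=9/20; mL+mR=3/20 → advance +1; mR−mL=3/4 → turn +1·90°
n=6: pose=(-6,4,E); sL=24/37, sR=24/29; mL=-192/1073, mR=252/1073; mL+mR=60/1073 → advance +1; mR−mL=12/29 → turn +1·90°
n=7: pose=(-5,4,N); sL=60/97, sR=60/109; mL=720/10573, mR=3630/10573; mL+mR=4350/10573 → advance +1; mR−mL=30/109 → turn +1·90°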